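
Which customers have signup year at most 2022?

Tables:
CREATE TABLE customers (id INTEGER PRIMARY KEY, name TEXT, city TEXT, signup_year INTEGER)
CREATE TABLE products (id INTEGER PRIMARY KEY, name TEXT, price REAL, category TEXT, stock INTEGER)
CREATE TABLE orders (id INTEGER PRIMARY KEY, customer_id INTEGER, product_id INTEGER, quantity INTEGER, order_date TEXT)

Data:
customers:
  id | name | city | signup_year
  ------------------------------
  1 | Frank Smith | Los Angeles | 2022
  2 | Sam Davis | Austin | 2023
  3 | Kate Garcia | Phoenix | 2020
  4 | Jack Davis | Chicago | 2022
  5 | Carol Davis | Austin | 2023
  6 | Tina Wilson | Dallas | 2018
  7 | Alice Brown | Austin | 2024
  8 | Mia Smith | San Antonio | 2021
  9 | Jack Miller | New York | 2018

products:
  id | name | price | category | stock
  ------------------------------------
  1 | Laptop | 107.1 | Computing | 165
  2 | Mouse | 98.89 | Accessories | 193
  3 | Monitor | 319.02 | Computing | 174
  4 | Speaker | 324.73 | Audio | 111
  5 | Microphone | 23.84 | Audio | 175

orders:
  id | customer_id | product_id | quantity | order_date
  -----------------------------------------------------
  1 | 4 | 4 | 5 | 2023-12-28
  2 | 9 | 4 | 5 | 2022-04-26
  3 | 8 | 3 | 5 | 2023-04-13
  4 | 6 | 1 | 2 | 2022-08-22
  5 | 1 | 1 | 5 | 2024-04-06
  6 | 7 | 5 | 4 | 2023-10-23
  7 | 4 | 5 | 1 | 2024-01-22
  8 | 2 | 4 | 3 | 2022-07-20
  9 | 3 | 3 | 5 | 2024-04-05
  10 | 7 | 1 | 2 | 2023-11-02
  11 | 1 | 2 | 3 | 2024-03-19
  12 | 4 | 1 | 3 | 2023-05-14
SELECT name, signup_year FROM customers WHERE signup_year <= 2022

Execution result:
name | signup_year
Frank Smith | 2022
Kate Garcia | 2020
Jack Davis | 2022
Tina Wilson | 2018
Mia Smith | 2021
Jack Miller | 2018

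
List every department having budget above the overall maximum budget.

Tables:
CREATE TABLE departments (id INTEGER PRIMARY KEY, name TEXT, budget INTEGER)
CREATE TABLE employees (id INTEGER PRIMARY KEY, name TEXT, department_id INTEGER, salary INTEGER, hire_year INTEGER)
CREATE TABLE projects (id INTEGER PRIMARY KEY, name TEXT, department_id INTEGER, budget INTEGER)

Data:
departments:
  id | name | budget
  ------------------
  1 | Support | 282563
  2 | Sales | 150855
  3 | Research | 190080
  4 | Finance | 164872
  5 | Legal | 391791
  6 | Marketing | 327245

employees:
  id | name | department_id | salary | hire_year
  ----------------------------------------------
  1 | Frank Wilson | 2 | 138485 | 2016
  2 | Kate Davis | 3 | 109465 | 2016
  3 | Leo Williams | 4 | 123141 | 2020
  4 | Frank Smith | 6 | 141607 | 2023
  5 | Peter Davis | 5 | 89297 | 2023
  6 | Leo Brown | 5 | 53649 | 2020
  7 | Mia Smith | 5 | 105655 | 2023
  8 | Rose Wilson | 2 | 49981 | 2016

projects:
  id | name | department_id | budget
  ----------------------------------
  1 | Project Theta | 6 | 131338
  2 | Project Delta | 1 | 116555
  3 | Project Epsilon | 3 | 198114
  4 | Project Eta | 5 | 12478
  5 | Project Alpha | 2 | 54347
SELECT name, budget FROM departments WHERE budget > (SELECT MAX(budget) FROM departments)

Execution result:
(no rows)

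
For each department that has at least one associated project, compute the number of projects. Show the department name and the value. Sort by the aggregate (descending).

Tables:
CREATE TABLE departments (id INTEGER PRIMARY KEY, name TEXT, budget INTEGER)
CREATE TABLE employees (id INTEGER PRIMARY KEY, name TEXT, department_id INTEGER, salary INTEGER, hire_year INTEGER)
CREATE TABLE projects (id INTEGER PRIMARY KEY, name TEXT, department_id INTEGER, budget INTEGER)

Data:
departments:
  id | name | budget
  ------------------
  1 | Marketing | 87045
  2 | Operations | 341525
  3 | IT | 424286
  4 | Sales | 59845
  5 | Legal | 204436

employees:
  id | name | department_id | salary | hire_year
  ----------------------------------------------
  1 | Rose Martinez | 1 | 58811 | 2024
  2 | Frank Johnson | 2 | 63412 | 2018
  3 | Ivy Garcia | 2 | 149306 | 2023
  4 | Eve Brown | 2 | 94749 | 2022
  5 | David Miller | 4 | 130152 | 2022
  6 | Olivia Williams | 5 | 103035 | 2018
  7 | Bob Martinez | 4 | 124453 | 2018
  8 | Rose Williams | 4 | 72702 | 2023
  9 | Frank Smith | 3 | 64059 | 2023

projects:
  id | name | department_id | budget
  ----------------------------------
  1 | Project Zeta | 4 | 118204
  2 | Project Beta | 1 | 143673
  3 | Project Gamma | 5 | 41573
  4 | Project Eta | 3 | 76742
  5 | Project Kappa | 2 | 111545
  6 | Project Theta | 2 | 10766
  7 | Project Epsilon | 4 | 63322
SELECT p.name, COUNT(*) AS n FROM projects c JOIN departments p ON c.department_id = p.id GROUP BY p.id, p.name ORDER BY n DESC

Execution result:
name | n
Operations | 2
Sales | 2
Marketing | 1
IT | 1
Legal | 1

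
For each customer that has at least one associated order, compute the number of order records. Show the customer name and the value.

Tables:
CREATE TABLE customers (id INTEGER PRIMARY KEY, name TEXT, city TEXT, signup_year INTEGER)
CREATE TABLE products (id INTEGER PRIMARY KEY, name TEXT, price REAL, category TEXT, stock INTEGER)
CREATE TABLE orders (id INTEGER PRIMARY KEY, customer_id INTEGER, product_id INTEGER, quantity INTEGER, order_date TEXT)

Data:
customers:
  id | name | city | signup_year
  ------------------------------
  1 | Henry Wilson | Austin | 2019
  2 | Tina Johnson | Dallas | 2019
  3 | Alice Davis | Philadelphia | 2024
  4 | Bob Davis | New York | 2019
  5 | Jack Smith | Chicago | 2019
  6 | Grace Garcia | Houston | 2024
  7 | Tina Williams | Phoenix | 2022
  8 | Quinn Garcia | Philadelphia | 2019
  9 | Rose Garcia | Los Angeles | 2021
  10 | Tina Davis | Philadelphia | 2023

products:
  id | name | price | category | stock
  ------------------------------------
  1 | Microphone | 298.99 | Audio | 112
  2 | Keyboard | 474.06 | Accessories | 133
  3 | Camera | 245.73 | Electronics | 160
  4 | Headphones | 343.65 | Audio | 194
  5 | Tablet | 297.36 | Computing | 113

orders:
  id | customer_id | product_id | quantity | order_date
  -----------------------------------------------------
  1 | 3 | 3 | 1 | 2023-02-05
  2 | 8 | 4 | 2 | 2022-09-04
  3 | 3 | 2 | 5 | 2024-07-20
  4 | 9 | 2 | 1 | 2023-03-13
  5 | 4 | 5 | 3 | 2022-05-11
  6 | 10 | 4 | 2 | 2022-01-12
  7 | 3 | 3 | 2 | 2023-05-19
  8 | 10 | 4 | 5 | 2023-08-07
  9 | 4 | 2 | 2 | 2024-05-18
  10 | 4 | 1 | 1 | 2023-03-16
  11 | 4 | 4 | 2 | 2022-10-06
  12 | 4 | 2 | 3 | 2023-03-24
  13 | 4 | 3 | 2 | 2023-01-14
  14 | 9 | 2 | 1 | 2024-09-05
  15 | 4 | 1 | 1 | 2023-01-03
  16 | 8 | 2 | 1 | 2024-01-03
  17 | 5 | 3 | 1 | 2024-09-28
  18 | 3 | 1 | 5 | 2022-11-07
SELECT p.name, COUNT(*) AS n FROM orders c JOIN customers p ON c.customer_id = p.id GROUP BY p.id, p.name

Execution result:
name | n
Alice Davis | 4
Bob Davis | 7
Jack Smith | 1
Quinn Garcia | 2
Rose Garcia | 2
Tina Davis | 2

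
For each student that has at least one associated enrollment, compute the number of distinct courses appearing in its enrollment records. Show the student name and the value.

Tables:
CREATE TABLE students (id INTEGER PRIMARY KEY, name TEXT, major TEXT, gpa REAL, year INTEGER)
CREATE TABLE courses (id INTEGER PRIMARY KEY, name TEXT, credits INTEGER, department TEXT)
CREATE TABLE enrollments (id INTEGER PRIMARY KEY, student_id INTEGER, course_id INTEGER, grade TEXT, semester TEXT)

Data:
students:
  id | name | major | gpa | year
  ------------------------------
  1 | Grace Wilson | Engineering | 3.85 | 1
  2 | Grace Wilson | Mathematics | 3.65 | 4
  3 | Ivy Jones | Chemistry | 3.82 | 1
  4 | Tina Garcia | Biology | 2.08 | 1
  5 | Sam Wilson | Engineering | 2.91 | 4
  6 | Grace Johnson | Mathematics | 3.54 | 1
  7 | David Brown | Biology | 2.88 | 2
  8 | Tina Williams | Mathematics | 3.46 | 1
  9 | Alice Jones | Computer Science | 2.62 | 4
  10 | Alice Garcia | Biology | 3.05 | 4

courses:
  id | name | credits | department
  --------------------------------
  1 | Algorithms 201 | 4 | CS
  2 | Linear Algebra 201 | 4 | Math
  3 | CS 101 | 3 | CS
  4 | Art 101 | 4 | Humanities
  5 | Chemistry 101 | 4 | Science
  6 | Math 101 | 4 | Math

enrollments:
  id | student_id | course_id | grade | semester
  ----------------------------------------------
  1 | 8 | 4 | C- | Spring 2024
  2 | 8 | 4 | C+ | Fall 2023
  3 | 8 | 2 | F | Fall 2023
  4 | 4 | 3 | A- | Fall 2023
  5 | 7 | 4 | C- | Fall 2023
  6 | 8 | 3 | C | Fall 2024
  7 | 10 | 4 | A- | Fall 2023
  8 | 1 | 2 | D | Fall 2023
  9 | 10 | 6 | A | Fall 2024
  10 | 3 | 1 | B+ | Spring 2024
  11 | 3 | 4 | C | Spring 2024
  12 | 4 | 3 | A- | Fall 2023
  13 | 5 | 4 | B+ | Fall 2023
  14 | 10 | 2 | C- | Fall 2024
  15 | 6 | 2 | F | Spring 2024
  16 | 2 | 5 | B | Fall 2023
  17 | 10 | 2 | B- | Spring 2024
SELECT p.name, COUNT(DISTINCT c.course_id) AS distinct_course_count FROM enrollments c JOIN students p ON c.student_id = p.id GROUP BY p.id, p.name

Execution result:
name | distinct_course_count
Grace Wilson | 1
Grace Wilson | 1
Ivy Jones | 2
Tina Garcia | 1
Sam Wilson | 1
Grace Johnson | 1
David Brown | 1
Tina Williams | 3
Alice Garcia | 3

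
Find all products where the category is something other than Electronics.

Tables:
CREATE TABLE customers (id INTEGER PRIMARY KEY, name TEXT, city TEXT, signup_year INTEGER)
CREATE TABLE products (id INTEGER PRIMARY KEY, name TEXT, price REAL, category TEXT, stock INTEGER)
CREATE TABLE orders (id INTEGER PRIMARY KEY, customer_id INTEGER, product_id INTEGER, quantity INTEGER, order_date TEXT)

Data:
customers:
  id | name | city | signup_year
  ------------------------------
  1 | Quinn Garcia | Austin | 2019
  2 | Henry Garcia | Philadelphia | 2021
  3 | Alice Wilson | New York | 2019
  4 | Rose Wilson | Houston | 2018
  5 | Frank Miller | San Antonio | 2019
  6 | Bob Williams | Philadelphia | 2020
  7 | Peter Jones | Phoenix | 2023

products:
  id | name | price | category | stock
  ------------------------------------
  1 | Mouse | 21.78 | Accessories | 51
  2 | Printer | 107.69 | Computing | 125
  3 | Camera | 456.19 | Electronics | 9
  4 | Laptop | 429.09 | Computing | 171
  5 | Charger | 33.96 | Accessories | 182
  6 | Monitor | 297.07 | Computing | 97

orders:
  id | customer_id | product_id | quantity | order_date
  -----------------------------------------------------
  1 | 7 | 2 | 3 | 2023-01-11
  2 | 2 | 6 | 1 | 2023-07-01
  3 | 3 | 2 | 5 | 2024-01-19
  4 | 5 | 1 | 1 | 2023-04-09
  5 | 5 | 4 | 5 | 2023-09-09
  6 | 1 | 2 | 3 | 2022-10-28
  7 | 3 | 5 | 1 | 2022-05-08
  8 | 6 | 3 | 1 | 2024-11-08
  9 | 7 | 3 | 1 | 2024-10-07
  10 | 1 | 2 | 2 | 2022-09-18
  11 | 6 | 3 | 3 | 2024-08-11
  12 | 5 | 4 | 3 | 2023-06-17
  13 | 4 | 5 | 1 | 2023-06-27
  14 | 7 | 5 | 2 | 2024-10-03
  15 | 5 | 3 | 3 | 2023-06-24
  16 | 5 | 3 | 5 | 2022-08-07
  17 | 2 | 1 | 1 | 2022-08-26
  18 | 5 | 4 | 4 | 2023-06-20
SELECT name, category FROM products WHERE category <> 'Electronics'

Execution result:
name | category
Mouse | Accessories
Printer | Computing
Laptop | Computing
Charger | Accessories
Monitor | Computing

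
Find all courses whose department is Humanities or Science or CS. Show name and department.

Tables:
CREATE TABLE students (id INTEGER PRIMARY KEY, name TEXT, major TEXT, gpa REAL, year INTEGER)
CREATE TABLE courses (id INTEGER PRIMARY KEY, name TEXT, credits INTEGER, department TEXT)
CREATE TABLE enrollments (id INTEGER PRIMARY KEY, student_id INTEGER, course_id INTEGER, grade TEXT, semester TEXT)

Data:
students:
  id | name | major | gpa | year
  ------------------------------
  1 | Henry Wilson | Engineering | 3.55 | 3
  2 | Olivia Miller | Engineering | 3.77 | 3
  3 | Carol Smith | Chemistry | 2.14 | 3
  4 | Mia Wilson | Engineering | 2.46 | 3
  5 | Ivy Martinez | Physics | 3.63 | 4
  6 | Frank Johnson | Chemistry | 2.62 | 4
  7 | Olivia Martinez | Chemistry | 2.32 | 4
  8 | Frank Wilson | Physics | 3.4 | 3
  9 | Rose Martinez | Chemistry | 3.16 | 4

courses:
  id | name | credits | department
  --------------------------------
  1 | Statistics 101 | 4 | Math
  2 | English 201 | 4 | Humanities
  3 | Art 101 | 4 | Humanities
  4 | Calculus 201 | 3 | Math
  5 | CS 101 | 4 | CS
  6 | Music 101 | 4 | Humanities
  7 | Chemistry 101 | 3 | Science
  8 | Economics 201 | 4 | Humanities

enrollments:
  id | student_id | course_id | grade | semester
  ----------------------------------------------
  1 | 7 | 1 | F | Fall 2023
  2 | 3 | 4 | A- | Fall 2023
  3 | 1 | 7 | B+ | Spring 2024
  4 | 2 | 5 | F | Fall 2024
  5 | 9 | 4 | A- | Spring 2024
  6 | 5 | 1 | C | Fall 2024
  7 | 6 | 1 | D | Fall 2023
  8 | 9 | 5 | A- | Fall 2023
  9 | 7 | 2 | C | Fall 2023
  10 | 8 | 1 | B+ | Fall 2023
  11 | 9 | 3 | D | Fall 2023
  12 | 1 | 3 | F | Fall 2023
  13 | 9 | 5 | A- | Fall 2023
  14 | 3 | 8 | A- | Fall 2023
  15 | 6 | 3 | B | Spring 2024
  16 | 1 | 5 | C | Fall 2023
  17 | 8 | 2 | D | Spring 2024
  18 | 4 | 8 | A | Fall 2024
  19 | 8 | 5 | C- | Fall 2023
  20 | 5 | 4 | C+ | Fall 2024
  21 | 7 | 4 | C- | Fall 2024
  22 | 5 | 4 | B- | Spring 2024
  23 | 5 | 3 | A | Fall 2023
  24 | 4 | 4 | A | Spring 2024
SELECT name, department FROM courses WHERE department IN ('Humanities', 'Science', 'CS')

Execution result:
name | department
English 201 | Humanities
Art 101 | Humanities
CS 101 | CS
Music 101 | Humanities
Chemistry 101 | Science
Economics 201 | Humanities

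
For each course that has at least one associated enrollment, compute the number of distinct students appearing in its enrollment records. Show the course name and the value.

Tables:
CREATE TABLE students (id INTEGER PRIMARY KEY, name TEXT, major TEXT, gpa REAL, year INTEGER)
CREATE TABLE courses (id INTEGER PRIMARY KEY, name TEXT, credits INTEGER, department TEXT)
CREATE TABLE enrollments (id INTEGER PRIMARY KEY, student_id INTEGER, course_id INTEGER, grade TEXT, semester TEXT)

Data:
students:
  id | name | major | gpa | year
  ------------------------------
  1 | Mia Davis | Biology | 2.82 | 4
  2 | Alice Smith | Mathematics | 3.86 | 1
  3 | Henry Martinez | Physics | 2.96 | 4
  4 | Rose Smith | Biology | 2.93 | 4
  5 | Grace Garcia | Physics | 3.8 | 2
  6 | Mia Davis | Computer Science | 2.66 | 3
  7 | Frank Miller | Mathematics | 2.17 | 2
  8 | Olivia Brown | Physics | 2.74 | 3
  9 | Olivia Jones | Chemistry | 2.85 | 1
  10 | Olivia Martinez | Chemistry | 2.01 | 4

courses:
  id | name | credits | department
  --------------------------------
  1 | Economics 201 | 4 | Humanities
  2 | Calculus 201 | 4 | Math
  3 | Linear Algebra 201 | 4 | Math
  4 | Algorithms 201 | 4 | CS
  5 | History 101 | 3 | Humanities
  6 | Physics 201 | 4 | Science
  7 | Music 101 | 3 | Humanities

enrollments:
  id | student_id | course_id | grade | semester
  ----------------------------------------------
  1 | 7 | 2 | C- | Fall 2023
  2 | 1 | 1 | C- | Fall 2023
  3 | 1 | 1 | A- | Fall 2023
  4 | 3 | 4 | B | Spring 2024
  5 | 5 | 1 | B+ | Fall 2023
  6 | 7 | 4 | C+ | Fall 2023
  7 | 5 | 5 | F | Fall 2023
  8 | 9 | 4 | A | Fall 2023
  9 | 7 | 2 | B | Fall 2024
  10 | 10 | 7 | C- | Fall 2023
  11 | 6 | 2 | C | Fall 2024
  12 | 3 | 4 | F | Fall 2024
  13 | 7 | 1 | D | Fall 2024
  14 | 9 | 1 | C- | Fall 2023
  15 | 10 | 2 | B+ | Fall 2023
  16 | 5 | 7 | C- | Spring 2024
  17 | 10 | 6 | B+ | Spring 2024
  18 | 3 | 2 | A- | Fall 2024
SELECT p.name, COUNT(DISTINCT c.student_id) AS distinct_student_count FROM enrollments c JOIN courses p ON c.course_id = p.id GROUP BY p.id, p.name

Execution result:
name | distinct_student_count
Economics 201 | 4
Calculus 201 | 4
Algorithms 201 | 3
History 101 | 1
Physics 201 | 1
Music 101 | 2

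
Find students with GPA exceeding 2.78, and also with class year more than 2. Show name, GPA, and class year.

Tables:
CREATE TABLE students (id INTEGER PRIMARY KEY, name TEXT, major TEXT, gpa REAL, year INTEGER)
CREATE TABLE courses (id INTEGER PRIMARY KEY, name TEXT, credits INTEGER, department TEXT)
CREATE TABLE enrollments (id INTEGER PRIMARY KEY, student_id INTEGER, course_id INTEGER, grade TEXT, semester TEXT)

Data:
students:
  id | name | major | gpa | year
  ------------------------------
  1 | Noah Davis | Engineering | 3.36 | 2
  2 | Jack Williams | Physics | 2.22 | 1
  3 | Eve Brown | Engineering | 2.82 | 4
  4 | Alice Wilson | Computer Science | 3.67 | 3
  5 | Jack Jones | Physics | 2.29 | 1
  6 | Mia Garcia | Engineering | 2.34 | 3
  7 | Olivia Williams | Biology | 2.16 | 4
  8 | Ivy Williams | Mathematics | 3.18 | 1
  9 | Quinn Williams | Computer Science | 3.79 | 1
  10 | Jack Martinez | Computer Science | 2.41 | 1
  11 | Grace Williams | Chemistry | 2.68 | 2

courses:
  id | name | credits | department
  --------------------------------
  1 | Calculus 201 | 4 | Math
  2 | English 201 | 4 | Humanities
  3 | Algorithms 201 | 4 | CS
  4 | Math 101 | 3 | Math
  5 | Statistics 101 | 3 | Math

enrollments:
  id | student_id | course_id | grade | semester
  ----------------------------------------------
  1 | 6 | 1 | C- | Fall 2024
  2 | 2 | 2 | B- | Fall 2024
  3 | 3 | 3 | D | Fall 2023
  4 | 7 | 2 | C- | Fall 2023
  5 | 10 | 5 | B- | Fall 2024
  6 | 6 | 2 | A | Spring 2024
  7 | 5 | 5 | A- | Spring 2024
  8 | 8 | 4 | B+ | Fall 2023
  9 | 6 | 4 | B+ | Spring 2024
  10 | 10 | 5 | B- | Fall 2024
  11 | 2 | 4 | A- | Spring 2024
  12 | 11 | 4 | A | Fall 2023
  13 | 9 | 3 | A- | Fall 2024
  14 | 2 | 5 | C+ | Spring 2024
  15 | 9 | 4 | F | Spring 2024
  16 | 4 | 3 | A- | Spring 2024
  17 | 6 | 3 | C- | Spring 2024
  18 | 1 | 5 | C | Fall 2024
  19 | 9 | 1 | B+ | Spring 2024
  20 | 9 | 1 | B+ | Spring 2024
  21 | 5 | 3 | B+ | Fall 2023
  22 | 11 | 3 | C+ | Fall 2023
SELECT name, gpa, year FROM students WHERE gpa > 2.78 AND year > 2

Execution result:
name | gpa | year
Eve Brown | 2.82 | 4
Alice Wilson | 3.67 | 3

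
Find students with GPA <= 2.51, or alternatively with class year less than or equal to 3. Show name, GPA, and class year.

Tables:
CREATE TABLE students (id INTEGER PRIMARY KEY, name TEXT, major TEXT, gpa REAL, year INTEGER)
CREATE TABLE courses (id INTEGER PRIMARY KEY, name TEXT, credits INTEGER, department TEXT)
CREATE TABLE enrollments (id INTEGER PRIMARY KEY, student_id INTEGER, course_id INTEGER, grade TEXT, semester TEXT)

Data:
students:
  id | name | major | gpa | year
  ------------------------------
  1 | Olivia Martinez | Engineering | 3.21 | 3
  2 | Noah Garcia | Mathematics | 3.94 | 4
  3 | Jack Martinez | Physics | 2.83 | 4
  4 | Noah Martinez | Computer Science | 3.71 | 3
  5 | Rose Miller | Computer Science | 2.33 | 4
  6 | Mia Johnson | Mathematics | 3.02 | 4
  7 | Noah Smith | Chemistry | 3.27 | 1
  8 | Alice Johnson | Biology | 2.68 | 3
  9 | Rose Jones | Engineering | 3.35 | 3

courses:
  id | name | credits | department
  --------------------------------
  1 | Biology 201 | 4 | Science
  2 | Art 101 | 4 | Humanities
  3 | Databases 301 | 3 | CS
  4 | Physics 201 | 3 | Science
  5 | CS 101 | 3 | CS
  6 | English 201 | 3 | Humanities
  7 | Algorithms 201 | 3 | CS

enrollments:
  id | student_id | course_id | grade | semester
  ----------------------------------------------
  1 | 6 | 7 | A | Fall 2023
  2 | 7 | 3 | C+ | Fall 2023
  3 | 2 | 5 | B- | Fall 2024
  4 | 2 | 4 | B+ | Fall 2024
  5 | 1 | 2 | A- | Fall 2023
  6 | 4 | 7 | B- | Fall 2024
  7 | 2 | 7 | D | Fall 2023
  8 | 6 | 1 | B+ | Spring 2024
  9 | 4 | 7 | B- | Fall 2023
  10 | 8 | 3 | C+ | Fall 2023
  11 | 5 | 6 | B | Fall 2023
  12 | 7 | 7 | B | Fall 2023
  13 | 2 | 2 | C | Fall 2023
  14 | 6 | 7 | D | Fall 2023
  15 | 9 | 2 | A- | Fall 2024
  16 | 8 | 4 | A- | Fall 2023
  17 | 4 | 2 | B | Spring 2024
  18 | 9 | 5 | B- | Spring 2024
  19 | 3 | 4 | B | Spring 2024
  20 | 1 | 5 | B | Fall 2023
SELECT name, gpa, year FROM students WHERE gpa <= 2.51 OR year <= 3

Execution result:
name | gpa | year
Olivia Martinez | 3.21 | 3
Noah Martinez | 3.71 | 3
Rose Miller | 2.33 | 4
Noah Smith | 3.27 | 1
Alice Johnson | 2.68 | 3
Rose Jones | 3.35 | 3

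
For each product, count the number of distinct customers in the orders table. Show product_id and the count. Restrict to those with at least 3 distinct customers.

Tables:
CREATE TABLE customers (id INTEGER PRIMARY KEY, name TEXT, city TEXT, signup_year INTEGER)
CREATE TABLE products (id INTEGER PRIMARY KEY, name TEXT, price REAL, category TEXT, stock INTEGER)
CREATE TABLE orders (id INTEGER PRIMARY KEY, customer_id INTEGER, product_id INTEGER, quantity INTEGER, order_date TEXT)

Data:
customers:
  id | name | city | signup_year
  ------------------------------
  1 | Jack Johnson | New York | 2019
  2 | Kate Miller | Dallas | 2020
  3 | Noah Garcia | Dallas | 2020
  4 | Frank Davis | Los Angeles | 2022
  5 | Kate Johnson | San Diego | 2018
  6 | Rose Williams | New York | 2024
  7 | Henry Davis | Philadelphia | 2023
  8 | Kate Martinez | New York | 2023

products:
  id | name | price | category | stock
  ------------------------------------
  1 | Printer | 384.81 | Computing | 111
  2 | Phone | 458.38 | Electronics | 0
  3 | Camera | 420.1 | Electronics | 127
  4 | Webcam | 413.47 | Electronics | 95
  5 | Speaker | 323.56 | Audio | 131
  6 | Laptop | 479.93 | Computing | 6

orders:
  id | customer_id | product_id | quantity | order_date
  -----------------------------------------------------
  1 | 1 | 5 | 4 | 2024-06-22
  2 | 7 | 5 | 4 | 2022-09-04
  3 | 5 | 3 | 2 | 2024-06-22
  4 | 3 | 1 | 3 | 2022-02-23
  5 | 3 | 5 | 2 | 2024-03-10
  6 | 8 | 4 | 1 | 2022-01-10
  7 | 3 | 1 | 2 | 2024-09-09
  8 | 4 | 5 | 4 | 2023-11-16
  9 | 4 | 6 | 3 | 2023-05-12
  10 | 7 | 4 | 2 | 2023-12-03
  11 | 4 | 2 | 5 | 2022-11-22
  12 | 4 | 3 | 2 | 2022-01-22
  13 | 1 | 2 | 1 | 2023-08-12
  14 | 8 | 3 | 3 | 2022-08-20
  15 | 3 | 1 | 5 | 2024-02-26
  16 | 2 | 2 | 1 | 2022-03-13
SELECT product_id, COUNT(DISTINCT customer_id) AS distinct_customer_count FROM orders GROUP BY product_id HAVING COUNT(DISTINCT customer_id) >= 3

Execution result:
product_id | distinct_customer_count
2 | 3
3 | 3
5 | 4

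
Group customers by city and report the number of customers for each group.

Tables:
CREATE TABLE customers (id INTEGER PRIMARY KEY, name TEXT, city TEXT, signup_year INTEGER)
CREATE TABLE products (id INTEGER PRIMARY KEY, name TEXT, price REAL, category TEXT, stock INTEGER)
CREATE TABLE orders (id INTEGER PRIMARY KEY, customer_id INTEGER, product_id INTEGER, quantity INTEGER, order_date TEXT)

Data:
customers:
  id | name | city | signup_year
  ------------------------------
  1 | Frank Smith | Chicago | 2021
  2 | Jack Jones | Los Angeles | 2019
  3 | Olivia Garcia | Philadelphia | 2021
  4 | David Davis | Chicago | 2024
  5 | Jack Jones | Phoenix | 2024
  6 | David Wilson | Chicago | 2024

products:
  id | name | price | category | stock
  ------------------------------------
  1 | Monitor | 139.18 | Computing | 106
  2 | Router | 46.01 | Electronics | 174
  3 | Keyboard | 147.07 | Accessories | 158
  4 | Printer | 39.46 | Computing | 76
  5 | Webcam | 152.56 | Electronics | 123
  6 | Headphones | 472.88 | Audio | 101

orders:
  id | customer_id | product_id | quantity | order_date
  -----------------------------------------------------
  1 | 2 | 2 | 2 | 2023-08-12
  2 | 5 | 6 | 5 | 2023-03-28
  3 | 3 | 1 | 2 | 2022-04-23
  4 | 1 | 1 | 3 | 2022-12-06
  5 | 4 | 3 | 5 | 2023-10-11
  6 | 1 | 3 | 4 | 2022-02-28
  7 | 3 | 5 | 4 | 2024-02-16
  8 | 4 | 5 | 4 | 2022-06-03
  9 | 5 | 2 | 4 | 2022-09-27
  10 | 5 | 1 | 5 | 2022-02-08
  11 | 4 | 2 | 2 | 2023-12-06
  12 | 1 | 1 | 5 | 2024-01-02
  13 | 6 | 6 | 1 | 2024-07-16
SELECT city, COUNT(*) AS n FROM customers GROUP BY city

Execution result:
city | n
Chicago | 3
Los Angeles | 1
Philadelphia | 1
Phoenix | 1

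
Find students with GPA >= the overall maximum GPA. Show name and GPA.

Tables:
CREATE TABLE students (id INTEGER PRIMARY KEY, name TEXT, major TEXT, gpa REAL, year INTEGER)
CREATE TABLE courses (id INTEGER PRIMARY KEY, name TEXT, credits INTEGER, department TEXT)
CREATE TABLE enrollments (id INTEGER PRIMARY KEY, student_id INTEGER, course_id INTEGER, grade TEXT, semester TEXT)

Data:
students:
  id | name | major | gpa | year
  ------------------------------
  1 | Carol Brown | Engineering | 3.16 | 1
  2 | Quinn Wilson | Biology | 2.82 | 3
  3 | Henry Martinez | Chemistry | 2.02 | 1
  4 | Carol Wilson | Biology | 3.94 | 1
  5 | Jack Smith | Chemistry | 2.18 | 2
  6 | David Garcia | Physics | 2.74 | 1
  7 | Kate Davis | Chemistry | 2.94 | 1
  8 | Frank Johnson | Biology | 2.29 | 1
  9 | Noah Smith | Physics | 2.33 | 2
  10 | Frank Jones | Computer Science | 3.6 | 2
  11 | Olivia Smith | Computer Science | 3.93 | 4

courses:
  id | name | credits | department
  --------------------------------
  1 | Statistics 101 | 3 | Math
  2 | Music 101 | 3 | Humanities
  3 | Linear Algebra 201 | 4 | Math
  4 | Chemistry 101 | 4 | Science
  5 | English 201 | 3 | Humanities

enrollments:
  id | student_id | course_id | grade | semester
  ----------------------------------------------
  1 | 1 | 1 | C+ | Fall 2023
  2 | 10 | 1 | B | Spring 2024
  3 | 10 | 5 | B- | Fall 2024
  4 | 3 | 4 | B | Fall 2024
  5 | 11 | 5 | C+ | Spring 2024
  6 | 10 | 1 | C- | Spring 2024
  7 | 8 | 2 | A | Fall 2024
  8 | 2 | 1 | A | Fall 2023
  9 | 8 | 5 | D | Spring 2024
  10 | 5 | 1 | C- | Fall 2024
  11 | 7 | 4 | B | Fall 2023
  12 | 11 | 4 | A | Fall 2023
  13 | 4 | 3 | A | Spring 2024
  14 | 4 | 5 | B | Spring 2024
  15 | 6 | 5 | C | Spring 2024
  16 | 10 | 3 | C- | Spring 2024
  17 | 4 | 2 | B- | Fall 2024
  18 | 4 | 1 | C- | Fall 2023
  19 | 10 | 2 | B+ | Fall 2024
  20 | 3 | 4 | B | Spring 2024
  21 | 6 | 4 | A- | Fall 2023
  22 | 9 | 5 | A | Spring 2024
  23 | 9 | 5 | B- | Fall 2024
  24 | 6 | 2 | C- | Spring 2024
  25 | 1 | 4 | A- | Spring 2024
SELECT name, gpa FROM students WHERE gpa >= (SELECT MAX(gpa) FROM students)

Execution result:
name | gpa
Carol Wilson | 3.94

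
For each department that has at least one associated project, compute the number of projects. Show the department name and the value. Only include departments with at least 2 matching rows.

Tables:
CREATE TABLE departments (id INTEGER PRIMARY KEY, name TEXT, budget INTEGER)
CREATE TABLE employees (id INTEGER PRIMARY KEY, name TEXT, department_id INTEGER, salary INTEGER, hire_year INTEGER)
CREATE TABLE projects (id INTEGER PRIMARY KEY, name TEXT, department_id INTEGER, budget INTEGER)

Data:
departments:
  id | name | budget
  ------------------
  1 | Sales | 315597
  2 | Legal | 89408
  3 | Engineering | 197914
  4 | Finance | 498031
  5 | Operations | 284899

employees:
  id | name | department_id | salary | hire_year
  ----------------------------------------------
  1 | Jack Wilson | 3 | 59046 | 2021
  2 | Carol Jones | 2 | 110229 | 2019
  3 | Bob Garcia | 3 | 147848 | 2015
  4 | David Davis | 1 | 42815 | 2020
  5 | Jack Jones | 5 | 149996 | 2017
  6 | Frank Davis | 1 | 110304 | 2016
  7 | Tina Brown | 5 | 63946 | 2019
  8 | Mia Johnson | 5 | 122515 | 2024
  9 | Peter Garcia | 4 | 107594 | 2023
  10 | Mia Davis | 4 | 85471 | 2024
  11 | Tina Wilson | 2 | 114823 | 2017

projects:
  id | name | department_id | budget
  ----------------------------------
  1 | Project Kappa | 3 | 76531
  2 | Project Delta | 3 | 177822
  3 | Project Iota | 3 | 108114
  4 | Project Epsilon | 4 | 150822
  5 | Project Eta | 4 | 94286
SELECT p.name, COUNT(*) AS n FROM projects c JOIN departments p ON c.department_id = p.id GROUP BY p.id, p.name HAVING COUNT(*) >= 2

Execution result:
name | n
Engineering | 3
Finance | 2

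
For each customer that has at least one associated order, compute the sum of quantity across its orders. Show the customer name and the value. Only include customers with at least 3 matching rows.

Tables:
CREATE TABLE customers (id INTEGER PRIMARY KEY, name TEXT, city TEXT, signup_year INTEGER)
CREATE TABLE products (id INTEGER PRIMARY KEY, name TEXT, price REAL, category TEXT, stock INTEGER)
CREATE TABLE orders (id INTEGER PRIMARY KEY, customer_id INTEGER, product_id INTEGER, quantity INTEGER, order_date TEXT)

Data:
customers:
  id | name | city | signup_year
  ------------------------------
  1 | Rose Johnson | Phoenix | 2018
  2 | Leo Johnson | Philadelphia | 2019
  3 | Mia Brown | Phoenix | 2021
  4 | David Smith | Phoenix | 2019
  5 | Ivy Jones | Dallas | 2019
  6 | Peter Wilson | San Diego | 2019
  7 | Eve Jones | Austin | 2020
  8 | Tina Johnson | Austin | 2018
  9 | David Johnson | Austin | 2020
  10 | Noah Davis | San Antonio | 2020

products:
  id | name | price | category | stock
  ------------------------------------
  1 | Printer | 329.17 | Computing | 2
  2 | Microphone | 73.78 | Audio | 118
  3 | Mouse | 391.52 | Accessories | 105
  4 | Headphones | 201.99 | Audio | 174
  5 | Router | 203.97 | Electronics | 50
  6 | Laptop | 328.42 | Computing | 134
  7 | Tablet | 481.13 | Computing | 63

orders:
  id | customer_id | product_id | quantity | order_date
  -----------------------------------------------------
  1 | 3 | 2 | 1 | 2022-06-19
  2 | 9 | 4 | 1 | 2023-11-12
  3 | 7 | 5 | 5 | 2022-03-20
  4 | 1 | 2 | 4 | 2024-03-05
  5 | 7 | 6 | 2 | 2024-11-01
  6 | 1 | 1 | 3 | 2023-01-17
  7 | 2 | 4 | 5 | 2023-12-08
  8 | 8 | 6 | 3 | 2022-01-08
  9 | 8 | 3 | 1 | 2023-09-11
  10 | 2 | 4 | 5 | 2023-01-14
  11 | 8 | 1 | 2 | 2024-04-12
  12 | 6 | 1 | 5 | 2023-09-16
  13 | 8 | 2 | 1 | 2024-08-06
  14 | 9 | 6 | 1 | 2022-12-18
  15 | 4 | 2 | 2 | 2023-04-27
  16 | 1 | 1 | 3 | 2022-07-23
SELECT p.name, SUM(c.quantity) AS sum_quantity FROM orders c JOIN customers p ON c.customer_id = p.id GROUP BY p.id, p.name HAVING COUNT(*) >= 3

Execution result:
name | sum_quantity
Rose Johnson | 10
Tina Johnson | 7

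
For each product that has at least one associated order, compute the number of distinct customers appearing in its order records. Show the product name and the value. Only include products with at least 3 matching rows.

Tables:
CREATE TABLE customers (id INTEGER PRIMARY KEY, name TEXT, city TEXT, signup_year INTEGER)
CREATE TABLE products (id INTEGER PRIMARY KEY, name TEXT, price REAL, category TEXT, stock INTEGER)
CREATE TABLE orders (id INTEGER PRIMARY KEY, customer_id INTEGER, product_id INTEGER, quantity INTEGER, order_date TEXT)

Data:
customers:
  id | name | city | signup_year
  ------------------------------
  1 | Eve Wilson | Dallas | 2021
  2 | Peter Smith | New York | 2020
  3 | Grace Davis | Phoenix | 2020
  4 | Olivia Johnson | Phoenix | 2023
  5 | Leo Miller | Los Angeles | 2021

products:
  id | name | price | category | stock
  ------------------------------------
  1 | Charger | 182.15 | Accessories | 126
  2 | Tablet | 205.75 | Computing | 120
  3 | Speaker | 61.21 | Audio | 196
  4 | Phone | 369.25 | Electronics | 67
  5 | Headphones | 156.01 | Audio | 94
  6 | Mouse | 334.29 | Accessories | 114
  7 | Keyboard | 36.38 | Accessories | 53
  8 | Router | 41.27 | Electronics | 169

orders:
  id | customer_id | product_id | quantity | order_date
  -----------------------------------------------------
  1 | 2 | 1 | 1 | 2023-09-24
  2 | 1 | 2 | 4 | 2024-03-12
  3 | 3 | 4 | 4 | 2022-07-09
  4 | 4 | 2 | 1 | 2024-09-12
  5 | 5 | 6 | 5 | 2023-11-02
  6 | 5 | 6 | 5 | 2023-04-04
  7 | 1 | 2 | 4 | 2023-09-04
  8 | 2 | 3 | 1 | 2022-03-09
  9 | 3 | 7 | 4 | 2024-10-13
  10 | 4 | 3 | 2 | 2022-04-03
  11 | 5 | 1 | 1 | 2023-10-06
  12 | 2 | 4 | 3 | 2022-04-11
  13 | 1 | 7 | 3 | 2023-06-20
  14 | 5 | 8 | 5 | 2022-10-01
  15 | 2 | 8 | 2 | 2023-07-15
SELECT p.name, COUNT(DISTINCT c.customer_id) AS distinct_customer_count FROM orders c JOIN products p ON c.product_id = p.id GROUP BY p.id, p.name HAVING COUNT(*) >= 3

Execution result:
name | distinct_customer_count
Tablet | 2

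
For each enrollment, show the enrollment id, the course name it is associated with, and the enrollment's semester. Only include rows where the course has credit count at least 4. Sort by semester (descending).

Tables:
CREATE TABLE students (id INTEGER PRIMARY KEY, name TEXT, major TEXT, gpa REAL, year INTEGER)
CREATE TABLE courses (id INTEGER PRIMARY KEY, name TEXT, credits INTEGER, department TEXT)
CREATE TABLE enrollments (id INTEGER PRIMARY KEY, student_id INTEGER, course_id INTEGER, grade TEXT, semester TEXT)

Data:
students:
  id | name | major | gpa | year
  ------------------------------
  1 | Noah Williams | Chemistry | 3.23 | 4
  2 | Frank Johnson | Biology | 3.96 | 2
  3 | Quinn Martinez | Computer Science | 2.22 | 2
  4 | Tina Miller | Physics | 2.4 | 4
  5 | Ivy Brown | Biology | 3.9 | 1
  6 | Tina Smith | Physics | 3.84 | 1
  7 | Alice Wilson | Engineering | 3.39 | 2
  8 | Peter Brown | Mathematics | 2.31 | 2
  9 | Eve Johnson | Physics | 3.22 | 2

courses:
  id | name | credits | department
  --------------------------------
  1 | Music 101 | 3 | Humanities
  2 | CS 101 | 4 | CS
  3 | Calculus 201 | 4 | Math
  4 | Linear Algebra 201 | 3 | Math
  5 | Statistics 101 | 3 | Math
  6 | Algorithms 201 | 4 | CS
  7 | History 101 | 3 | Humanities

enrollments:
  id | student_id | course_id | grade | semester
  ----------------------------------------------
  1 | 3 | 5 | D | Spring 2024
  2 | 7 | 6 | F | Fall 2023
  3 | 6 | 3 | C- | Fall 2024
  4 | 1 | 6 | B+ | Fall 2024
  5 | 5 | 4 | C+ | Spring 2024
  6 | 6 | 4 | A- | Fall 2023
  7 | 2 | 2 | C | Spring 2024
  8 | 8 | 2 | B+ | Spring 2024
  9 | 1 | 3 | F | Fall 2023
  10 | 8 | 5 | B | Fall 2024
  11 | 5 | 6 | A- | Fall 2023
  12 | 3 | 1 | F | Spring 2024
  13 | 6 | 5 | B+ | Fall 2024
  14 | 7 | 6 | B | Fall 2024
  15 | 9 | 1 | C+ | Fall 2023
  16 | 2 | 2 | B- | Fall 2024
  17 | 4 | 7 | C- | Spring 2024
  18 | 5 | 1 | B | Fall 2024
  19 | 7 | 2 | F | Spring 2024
SELECT c.id, p.name AS course, c.semester FROM enrollments c JOIN courses p ON c.course_id = p.id WHERE p.credits >= 4 ORDER BY c.semester DESC

Execution result:
id | course | semester
7 | CS 101 | Spring 2024
8 | CS 101 | Spring 2024
19 | CS 101 | Spring 2024
3 | Calculus 201 | Fall 2024
4 | Algorithms 201 | Fall 2024
14 | Algorithms 201 | Fall 2024
16 | CS 101 | Fall 2024
2 | Algorithms 201 | Fall 2023
9 | Calculus 201 | Fall 2023
11 | Algorithms 201 | Fall 2023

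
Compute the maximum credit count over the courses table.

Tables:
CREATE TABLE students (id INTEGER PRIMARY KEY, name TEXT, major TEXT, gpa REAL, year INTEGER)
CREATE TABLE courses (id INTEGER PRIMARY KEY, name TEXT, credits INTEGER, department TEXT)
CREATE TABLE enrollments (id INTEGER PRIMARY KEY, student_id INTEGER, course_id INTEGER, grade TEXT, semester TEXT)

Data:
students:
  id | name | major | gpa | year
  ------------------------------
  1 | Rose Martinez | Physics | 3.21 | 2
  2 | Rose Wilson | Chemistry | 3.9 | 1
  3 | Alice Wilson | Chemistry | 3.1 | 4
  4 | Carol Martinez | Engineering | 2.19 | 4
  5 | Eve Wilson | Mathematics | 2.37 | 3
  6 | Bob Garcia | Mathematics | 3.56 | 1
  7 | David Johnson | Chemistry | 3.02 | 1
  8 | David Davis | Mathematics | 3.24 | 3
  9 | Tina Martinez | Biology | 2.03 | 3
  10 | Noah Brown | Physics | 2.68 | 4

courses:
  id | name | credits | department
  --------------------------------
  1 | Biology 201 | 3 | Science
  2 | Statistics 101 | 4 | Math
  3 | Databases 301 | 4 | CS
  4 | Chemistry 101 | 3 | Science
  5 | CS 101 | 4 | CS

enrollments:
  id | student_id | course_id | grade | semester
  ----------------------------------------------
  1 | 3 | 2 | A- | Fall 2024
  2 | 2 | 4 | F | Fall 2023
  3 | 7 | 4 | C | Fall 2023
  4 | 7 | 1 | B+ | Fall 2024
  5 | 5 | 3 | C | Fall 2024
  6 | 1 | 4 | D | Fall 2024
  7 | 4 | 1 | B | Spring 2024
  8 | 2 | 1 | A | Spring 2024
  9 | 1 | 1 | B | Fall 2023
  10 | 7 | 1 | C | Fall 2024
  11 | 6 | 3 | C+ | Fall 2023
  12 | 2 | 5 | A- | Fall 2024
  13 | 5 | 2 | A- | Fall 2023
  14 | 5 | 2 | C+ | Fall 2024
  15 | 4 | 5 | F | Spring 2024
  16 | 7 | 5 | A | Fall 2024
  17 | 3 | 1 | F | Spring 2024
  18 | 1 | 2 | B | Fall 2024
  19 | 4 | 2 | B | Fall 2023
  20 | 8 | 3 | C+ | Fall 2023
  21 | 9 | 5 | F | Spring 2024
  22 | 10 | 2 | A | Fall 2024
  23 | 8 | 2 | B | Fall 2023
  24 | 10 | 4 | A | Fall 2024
SELECT MAX(credits) FROM courses

Execution result:
4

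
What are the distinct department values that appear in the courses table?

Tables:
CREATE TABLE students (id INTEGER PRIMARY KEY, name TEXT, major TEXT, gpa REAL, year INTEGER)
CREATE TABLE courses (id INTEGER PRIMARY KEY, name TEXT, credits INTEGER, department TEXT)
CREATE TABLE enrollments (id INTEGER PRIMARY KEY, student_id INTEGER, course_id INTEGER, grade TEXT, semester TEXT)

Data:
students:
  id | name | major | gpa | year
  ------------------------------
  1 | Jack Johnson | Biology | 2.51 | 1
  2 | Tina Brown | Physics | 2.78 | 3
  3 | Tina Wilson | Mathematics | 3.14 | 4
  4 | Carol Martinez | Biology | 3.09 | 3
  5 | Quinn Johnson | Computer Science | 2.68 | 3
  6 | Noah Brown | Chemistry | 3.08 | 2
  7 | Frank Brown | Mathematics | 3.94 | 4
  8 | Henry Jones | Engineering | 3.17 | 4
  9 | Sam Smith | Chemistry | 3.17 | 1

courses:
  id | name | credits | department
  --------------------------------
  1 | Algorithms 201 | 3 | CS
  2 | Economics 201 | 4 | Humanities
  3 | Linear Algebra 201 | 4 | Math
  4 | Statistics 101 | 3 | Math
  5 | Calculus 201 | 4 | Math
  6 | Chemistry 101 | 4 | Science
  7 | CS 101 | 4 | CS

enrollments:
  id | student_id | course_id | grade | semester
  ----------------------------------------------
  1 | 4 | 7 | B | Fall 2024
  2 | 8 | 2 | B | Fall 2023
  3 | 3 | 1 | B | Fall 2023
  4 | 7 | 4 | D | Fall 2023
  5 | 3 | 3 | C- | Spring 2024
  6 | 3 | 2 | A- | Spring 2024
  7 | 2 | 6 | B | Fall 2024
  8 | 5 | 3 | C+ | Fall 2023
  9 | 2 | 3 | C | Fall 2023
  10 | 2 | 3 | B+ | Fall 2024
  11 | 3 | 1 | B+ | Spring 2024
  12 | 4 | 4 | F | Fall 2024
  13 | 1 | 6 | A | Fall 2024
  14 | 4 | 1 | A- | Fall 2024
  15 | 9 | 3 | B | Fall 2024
SELECT DISTINCT department FROM courses

Execution result:
department
CS
Humanities
Math
Science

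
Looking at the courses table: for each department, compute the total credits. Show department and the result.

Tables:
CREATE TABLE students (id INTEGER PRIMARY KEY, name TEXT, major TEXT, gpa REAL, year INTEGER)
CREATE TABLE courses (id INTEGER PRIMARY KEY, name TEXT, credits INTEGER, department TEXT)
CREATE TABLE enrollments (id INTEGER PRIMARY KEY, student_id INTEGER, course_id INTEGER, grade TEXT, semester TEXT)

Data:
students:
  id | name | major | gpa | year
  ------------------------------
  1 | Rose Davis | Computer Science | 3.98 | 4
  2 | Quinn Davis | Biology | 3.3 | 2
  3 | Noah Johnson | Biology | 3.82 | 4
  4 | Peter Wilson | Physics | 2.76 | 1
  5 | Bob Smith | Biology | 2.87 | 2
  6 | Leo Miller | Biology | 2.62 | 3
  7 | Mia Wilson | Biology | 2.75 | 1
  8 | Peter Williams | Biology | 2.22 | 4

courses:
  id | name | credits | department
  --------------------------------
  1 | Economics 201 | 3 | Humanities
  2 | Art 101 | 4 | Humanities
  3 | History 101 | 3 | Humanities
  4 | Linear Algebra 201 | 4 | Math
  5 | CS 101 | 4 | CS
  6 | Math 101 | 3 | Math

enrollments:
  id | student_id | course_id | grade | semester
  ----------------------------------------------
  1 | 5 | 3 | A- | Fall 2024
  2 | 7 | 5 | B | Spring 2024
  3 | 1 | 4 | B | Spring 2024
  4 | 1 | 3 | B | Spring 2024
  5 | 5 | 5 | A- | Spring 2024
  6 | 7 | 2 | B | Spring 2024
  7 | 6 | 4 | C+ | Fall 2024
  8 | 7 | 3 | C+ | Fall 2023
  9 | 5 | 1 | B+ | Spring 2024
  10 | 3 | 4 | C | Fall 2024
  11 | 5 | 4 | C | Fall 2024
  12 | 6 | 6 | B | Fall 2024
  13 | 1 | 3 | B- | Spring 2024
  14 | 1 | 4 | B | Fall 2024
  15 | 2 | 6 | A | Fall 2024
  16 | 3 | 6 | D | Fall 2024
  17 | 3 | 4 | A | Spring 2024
SELECT department, SUM(credits) AS sum_credits FROM courses GROUP BY department

Execution result:
department | sum_credits
CS | 4
Humanities | 10
Math | 7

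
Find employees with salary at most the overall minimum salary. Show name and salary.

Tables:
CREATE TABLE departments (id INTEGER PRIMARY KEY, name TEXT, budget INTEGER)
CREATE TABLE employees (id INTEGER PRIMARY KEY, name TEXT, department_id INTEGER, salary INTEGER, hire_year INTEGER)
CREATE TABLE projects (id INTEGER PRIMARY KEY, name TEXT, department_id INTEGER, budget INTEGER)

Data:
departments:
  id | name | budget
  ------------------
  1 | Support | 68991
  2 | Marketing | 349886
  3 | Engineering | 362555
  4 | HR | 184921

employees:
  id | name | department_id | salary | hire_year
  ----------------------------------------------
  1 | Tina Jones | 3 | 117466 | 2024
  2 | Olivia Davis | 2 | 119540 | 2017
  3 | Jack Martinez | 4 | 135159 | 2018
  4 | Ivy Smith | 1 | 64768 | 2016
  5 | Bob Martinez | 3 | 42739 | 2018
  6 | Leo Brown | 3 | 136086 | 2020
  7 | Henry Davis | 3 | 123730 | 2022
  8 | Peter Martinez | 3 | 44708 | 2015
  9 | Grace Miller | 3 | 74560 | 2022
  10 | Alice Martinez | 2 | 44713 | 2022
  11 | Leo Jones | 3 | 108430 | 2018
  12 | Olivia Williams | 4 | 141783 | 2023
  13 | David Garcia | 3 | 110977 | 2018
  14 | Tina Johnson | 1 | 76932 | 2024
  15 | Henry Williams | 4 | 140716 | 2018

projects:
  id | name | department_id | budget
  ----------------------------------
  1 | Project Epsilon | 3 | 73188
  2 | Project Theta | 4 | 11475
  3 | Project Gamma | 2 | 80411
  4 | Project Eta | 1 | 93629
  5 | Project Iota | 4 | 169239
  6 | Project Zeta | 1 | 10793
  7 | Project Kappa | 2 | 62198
SELECT name, salary FROM employees WHERE salary <= (SELECT MIN(salary) FROM employees)

Execution result:
name | salary
Bob Martinez | 42739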